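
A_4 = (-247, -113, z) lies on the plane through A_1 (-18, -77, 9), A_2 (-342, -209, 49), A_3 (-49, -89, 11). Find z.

Coplanarity requires A_1A_2 · (A_1A_3 × A_1A_4) = 0.
A_1A_2 = (-324, -132, 40), A_1A_3 = (-31, -12, 2); the triple product is linear in z with coefficient -204 and constant term -26316.
Setting it to zero: z = -129.

-129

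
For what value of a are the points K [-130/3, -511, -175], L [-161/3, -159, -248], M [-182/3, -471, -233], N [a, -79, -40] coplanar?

Normal to plane KLM: n = (-17496, 666, 5688); plane equation n·P = -577566.
Requiring n·N = -577566: (-17496)a + (-280134) = -577566.
So a = 17.

17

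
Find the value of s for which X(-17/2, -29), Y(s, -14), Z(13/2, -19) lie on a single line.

The three points are collinear iff det[XY; XZ] = 0.
This determinant is linear in s: (10)s + (-140) = 0, so s = 14.

14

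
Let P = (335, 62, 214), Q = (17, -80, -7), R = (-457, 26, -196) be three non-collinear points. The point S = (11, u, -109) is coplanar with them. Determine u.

-304

A normal to the plane is n = PQ × PR = (50264, 44652, -101016).
S lies in the plane iff n · PS = 0.
This gives (44652)u + (13574208) = 0, so u = -304.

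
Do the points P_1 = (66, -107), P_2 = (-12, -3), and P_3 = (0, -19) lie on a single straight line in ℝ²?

P_1P_2 = (-78, 104), P_1P_3 = (-66, 88).
det[P_1P_2; P_1P_3] = (-78)(88) − (104)(-66) = 0.
The determinant is zero, so the points are collinear.

Yes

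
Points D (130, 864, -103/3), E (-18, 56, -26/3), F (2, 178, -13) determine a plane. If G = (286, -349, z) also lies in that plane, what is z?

A normal to the plane is n = DE × DF = (370, -128, -1896).
G lies in the plane iff n · DG = 0.
This gives (-1896)z + (147888) = 0, so z = 78.

78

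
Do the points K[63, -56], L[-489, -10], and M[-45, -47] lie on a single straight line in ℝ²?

KL = (-552, 46), KM = (-108, 9).
Twice the signed area of △KLM is (-552)(9) − (46)(-108) = 0.
The triangle is degenerate (zero area), so the points are collinear.

Yes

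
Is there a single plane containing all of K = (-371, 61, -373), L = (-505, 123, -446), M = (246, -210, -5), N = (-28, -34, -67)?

No

The four points are coplanar iff the 3×3 determinant with rows KL, KM, KN is zero.
Rows: (-134, 62, -73), (617, -271, 368), (343, -95, 306).
Expanding along the first row: (-134)(-47966) − (62)(62578) + (-73)(34338) = 40934.
Nonzero ⇒ not coplanar.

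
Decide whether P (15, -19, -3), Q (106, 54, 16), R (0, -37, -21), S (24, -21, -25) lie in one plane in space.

No

A normal to the plane through P, Q, R is n = PQ × PR = (-972, 1353, -543).
The plane has equation n·X = -38658. For S: n·S = -38166.
-38166 ≠ -38658, so S is off the plane.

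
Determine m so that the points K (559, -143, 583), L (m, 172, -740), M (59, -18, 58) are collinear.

Direction KM = (-500, 125, -525). From the y-coordinate of L, the parameter along the line is τ = (172 − (-143))/125 = 63/25.
Then m = 559 + 63/25·(-500) = -701.

-701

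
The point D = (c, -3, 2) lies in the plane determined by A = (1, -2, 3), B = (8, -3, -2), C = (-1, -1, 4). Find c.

Coplanarity requires AB · (AC × AD) = 0.
AB = (7, -1, -5), AC = (-2, 1, 1); the triple product is linear in c with coefficient 4 and constant term -12.
Setting it to zero: c = 3.

3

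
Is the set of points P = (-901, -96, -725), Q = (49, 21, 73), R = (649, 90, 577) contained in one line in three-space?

PQ = (950, 117, 798), PR = (1550, 186, 1302).
PQ × PR = (3906, 0, -4650).
The cross product is nonzero, so the points do not lie on one line.

No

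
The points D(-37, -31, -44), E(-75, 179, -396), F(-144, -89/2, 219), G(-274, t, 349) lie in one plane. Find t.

61/2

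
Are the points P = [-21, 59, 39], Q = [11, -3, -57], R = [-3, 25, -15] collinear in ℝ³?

No

PQ = (32, -62, -96), PR = (18, -34, -54).
Comparing components 2 and 3: (-62)(-54) − (-96)(-34) = 84 ≠ 0, so PQ and PR are not parallel and the points are not collinear.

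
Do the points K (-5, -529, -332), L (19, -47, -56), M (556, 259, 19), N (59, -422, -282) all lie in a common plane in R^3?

Yes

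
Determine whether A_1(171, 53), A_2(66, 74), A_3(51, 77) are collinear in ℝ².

Yes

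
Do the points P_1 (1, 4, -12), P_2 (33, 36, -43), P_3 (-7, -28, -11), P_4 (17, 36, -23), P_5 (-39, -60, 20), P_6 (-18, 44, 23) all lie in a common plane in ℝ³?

Yes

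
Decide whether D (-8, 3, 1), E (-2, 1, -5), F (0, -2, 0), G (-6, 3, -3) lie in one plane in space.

The four points are coplanar iff the 3×3 determinant with rows DE, DF, DG is zero.
Rows: (6, -2, -6), (8, -5, -1), (2, 0, -4).
Expanding along the first row: (6)(20) − (-2)(-30) + (-6)(10) = 0.
Zero determinant ⇒ coplanar.

Yes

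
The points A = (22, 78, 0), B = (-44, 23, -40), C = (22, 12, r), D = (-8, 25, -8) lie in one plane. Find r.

Coplanarity ⇔ det[AB; AC; AD] = 0.
Expanding, this is linear in r: (-1848)r + (44352) = 0.
So r = 24.

24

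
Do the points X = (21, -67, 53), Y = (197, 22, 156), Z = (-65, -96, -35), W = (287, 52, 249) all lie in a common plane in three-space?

Yes

A normal to the plane through X, Y, Z is n = XY × XZ = (-4845, 6630, 2550).
The plane has equation n·P = -410805. For W: n·W = -410805.
Equal, so W lies in the plane and all four are coplanar.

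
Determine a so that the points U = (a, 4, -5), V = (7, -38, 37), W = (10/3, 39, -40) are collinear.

Collinearity requires UV × UW = 0; each component is linear in a.
The y-component gives (-77)a + (385) = 0, so a = 5.
The remaining components then also vanish.

5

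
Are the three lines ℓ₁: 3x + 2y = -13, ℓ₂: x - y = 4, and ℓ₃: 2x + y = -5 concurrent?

Intersecting ℓ₁ and ℓ₂: solving the 2×2 system gives (x, y) = (-1, -5).
Substitute into ℓ₃: (2)(-1) + (1)(-5) = -7.
But ℓ₃ requires -5 ≠ -7, so the three lines have no common point.

No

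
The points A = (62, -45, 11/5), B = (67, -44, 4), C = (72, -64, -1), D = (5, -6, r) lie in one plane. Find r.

-2

Coplanarity ⇔ det[AB; AC; AD] = 0.
Expanding, this is linear in r: (-105)r + (-210) = 0.
So r = -2.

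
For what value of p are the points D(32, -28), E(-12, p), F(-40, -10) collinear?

-17

The three points are collinear iff det[DE; DF] = 0.
This determinant is linear in p: (72)p + (1224) = 0, so p = -17.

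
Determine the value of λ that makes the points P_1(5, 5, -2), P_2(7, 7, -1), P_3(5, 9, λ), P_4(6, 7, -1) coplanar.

0

Normal to plane P_1P_2P_4: n = (0, -1, 2); plane equation n·P = -9.
Requiring n·P_3 = -9: (2)λ + (-9) = -9.
So λ = 0.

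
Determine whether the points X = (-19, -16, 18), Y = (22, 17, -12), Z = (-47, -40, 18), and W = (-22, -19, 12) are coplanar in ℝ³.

The four points are coplanar iff the 3×3 determinant with rows XY, XZ, XW is zero.
Rows: (41, 33, -30), (-28, -24, 0), (-3, -3, -6).
Expanding along the first row: (41)(144) − (33)(168) + (-30)(12) = 0.
Zero determinant ⇒ coplanar.

Yes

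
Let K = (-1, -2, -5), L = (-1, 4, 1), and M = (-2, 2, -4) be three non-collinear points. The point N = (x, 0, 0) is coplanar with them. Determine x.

0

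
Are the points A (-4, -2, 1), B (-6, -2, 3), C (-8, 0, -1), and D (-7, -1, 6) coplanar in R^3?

The four points are coplanar iff the 3×3 determinant with rows AB, AC, AD is zero.
Rows: (-2, 0, 2), (-4, 2, -2), (-3, 1, 5).
Expanding along the first row: (-2)(12) − (0)(-26) + (2)(2) = -20.
Nonzero ⇒ not coplanar.

No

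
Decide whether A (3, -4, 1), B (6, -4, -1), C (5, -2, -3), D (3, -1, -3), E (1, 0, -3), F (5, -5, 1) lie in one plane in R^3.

Yes

The plane through A, B, C has normal n = AB × AC = (4, 8, 6) and equation n·P = -14.
Checking the remaining points: n·D = -14, n·E = -14, n·F = -14.
All equal -14, so all 6 points lie in one plane.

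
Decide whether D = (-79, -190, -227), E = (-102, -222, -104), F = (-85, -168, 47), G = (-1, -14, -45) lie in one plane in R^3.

No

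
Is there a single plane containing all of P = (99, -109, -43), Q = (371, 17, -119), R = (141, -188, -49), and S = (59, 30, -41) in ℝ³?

The four points are coplanar iff the 3×3 determinant with rows PQ, PR, PS is zero.
Rows: (272, 126, -76), (42, -79, -6), (-40, 139, 2).
Expanding along the first row: (272)(676) − (126)(-156) + (-76)(2678) = 0.
Zero determinant ⇒ coplanar.

Yes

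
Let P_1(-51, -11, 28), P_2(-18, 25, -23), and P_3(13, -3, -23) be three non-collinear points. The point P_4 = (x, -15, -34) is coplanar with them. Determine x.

42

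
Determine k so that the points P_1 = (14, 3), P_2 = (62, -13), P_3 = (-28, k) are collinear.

Collinearity: (P_3 − P_1) must be parallel to (P_2 − P_1) = (48, -16).
Cross-multiplying the components: (k − 3)·(48) = (-42)·(-16).
Solving gives k = 17.

17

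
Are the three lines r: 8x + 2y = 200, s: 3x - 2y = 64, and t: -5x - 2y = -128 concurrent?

Lines aᵢx + bᵢy = cᵢ with pairwise distinct directions are concurrent exactly when det[aᵢ bᵢ cᵢ] = 0.
Here the determinant is 0.
It vanishes, so the lines are concurrent at (24, 4).

Yes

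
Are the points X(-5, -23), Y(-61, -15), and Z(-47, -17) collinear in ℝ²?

XY = (-56, 8), XZ = (-42, 6).
Checking proportionality: XZ = 3/4·XY, so the vectors are parallel and the points are collinear.

Yes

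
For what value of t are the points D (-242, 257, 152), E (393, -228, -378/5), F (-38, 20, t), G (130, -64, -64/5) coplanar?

Normal to plane DEG: n = (34342/5, 99904/5, -23415); plane equation n·P = -430836/5.
Requiring n·F = -430836/5: (-23415)t + (693084/5) = -430836/5.
So t = 48/5.

48/5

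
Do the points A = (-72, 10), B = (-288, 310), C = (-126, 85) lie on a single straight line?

AB = (-216, 300), AC = (-54, 75).
Twice the signed area of △ABC is (-216)(75) − (300)(-54) = 0.
The triangle is degenerate (zero area), so the points are collinear.

Yes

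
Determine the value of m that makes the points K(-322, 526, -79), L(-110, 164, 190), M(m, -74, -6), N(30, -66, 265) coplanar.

The points are coplanar iff KL · (KM × KN) = 0.
Expanding, this is linear in m: (-34720)m + (1736000) = 0.
So m = 50.

50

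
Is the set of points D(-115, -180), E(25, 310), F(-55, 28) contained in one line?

DE = (140, 490), DF = (60, 208).
Twice the signed area of △DEF is (140)(208) − (490)(60) = -280.
The area is nonzero, so the three points are not collinear.

No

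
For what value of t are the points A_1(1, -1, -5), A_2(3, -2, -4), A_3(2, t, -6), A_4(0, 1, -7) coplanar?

Coplanarity ⇔ det[A_1A_2; A_1A_3; A_1A_4] = 0.
Expanding, this is linear in t: (-3)t + (0) = 0.
So t = 0.

0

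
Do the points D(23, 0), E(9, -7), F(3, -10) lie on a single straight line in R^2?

DE = (-14, -7), DF = (-20, -10).
Twice the signed area of △DEF is (-14)(-10) − (-7)(-20) = 0.
The triangle is degenerate (zero area), so the points are collinear.

Yes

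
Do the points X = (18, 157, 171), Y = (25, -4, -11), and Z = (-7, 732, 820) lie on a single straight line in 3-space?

XY = (7, -161, -182), XZ = (-25, 575, 649).
Comparing components 2 and 3: (-161)(649) − (-182)(575) = 161 ≠ 0, so XY and XZ are not parallel and the points are not collinear.

No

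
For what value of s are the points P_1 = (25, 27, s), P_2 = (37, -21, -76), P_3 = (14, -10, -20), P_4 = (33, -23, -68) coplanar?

-28

Coplanarity ⇔ det[P_1P_2; P_1P_3; P_1P_4] = 0.
Expanding, this is linear in s: (-90)s + (-2520) = 0.
So s = -28.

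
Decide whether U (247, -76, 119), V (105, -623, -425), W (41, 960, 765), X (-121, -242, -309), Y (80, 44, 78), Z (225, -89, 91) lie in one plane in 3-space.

The plane through U, V, W has normal n = UV × UW = (210222, 203796, -259794) and equation n·P = 5520852.
Checking the remaining points: n·X = 5520852, n·Y = 5520852, n·Z = 5520852.
All equal 5520852, so all 6 points lie in one plane.

Yes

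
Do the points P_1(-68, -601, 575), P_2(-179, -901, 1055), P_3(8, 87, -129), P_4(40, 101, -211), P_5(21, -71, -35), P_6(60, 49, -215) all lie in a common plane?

The plane through P_1, P_2, P_3 has normal n = P_1P_2 × P_1P_3 = (-119040, -41664, -53568) and equation n·P = 2333184.
Checking the remaining points: n·P_4 = 2333184, n·P_5 = 2333184, n·P_6 = 2333184.
All equal 2333184, so all 6 points lie in one plane.

Yes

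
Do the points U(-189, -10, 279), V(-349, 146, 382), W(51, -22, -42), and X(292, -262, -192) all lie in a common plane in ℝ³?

No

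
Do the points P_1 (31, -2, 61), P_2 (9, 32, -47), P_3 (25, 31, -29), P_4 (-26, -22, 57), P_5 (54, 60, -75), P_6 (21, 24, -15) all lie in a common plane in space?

Yes

The plane through P_1, P_2, P_3 has normal n = P_1P_2 × P_1P_3 = (504, -1332, -522) and equation n·P = -13554.
Checking the remaining points: n·P_4 = -13554, n·P_5 = -13554, n·P_6 = -13554.
All equal -13554, so all 6 points lie in one plane.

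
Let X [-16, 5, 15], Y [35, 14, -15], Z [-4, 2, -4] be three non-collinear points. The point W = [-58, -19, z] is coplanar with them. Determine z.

The plane through X, Y, Z has equation −261x + 609y − 261z = 3306.
Substituting W: (-261)z + (3567) = 3306, so z = 1.

1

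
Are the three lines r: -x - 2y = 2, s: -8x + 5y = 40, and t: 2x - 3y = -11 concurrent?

No

Lines aᵢx + bᵢy = cᵢ with pairwise distinct directions are concurrent exactly when det[aᵢ bᵢ cᵢ] = 0.
Here the determinant is -21.
Nonzero, so no common point exists.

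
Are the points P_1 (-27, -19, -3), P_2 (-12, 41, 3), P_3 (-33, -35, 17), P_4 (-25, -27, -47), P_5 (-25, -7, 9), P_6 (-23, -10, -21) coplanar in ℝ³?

Yes

The plane through P_1, P_2, P_3 has normal n = P_1P_2 × P_1P_3 = (1296, -336, 120) and equation n·P = -28968.
Checking the remaining points: n·P_4 = -28968, n·P_5 = -28968, n·P_6 = -28968.
All equal -28968, so all 6 points lie in one plane.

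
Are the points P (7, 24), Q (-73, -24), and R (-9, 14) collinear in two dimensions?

No

PQ = (-80, -48), PR = (-16, -10).
If collinear, PR would be a scalar multiple of PQ. But (-80)·(-10) ≠ (-48)·(-16) (difference 32), so they are not parallel; the points are not collinear.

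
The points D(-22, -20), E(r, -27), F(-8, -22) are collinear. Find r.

The three points are collinear iff det[DE; DF] = 0.
This determinant is linear in r: (-2)r + (54) = 0, so r = 27.

27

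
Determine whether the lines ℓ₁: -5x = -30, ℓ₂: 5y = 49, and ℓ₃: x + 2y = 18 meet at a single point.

No

Intersecting ℓ₁ and ℓ₂: solving the 2×2 system gives (x, y) = (6, 49/5).
Substitute into ℓ₃: (1)(6) + (2)(49/5) = 128/5.
But ℓ₃ requires 18 ≠ 128/5, so the three lines have no common point.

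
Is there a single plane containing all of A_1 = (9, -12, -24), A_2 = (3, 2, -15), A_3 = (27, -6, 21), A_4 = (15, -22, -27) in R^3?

With A_1 as base: A_1A_2 = (-6, 14, 9), A_1A_3 = (18, 6, 45), A_1A_4 = (6, -10, -3).
A_1A_3 × A_1A_4 = (432, 324, -216).
A_1A_2 · (A_1A_3 × A_1A_4) = 0.
The scalar triple product vanishes, so the four points are coplanar.

Yes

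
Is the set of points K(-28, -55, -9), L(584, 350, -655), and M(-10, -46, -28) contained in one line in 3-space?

KL = (612, 405, -646), KM = (18, 9, -19).
Comparing components 2 and 3: (405)(-19) − (-646)(9) = -1881 ≠ 0, so KL and KM are not parallel and the points are not collinear.

No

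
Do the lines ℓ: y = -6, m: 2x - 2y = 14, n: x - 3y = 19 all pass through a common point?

Intersecting ℓ and m: solving the 2×2 system gives (x, y) = (1, -6).
Substitute into n: (1)(1) + (-3)(-6) = 19.
This equals 19, so (1, -6) lies on all three lines and they are concurrent.

Yes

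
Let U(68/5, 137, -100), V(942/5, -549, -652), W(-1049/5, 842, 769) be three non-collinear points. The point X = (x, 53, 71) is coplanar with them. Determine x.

A normal to the plane is n = UV × UW = (-206974, -142922/5, -150092/5).
X lies in the plane iff n · UX = 0.
This gives (-206974)x + (413948/5) = 0, so x = 2/5.

2/5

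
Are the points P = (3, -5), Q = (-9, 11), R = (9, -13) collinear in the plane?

Yes

PQ = (-12, 16), PR = (6, -8).
Twice the signed area of △PQR is (-12)(-8) − (16)(6) = 0.
The triangle is degenerate (zero area), so the points are collinear.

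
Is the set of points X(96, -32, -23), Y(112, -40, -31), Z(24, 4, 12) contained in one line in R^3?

No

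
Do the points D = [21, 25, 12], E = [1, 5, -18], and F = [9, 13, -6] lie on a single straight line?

Yes

DE = (-20, -20, -30), DF = (-12, -12, -18).
Each component of DF is 3/5 times the corresponding component of DE, so DF = 3/5·DE and the points are collinear.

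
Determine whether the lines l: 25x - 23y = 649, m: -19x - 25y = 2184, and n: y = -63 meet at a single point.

No

Intersecting l and m: solving the 2×2 system gives (x, y) = (-34007/1062, -66931/1062).
Substitute into n: (0)(-34007/1062) + (1)(-66931/1062) = -66931/1062.
But n requires -63 ≠ -66931/1062, so the three lines have no common point.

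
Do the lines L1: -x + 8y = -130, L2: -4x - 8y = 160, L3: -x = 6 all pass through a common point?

Yes

Intersecting L1 and L2: solving the 2×2 system gives (x, y) = (-6, -17).
Substitute into L3: (-1)(-6) + (0)(-17) = 6.
This equals 6, so (-6, -17) lies on all three lines and they are concurrent.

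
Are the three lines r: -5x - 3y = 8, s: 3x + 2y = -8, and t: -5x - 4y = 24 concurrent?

Yes

The three lines meet at one point iff the augmented coefficient matrix [aᵢ bᵢ cᵢ] has rank < 3, i.e. its determinant vanishes.
Here the determinant is 0.
It vanishes, so the lines are concurrent at (8, -16).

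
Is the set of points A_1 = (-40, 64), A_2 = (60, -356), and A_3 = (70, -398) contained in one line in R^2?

Yes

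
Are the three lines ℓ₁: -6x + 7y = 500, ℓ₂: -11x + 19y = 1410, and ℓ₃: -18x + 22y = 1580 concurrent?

The three lines meet at one point iff the augmented coefficient matrix [aᵢ bᵢ cᵢ] has rank < 3, i.e. its determinant vanishes.
Here the determinant is 0.
It vanishes, so the lines are concurrent at (10, 80).

Yes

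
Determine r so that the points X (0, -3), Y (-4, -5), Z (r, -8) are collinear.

-10

Collinearity: (Z − X) must be parallel to (Y − X) = (-4, -2).
Cross-multiplying the components: (r − 0)·(-2) = (-5)·(-4).
Solving gives r = -10.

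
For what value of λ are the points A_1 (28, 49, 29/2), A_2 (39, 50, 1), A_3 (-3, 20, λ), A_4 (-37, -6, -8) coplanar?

-2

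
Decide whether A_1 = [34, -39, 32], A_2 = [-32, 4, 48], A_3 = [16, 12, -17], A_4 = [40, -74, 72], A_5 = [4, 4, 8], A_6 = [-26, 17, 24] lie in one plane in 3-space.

The plane through A_1, A_2, A_3 has normal n = A_1A_2 × A_1A_3 = (-2923, -3522, -2592) and equation n·P = -44968.
Checking the remaining points: n·A_4 = -42916, n·A_5 = -46516, n·A_6 = -46084.
Since n·A_4 = -42916 ≠ -44968, A_4 is off the plane and the points are not all coplanar.

No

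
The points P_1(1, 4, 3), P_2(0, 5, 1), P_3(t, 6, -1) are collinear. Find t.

Direction P_1P_2 = (-1, 1, -2). From the y-coordinate of P_3, the parameter along the line is τ = (6 − 4)/1 = 2.
Then t = 1 + 2·(-1) = -1.

-1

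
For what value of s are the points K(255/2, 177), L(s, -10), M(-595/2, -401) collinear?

-10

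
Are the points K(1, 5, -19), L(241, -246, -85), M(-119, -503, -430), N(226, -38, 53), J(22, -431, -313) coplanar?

No

The plane through K, L, M has normal n = KL × KM = (69633, 106560, -152040) and equation n·P = 3491193.
Checking the remaining points: n·N = 3629658, n·J = 3193086.
Since n·N = 3629658 ≠ 3491193, N is off the plane and the points are not all coplanar.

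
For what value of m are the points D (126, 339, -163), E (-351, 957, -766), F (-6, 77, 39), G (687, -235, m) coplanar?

Normal to plane DEF: n = (-33150, 175950, 206550); plane equation n·P = 21802500.
Requiring n·G = 21802500: (206550)m + (-64122300) = 21802500.
So m = 416.

416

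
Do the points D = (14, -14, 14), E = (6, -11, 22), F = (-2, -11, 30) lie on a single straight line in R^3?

No

DE = (-8, 3, 8), DF = (-16, 3, 16).
Comparing components 2 and 3: (3)(16) − (8)(3) = 24 ≠ 0, so DE and DF are not parallel and the points are not collinear.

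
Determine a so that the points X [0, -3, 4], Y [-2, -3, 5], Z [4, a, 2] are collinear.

-3

Direction XY = (-2, 0, 1). From the x-coordinate of Z, the parameter along the line is τ = (4 − 0)/(-2) = -2.
Then a = (-3) + (-2)·(0) = -3.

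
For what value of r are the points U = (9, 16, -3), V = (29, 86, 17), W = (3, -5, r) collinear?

-9

Collinearity requires UV × UW = 0; each component is linear in r.
The x-component gives (70)r + (630) = 0, so r = -9.
The remaining components then also vanish.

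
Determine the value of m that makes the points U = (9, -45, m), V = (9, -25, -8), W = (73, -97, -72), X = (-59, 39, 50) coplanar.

-24

The points are coplanar iff UV · (UW × UX) = 0.
Expanding, this is linear in m: (800)m + (19200) = 0.
So m = -24.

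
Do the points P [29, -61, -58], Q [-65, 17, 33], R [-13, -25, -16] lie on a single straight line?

No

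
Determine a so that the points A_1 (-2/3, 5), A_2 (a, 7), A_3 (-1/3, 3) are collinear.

Collinearity: (A_2 − A_1) must be parallel to (A_3 − A_1) = (1/3, -2).
Cross-multiplying the components: (a − (-2/3))·(-2) = (2)·(1/3).
Solving gives a = -1.

-1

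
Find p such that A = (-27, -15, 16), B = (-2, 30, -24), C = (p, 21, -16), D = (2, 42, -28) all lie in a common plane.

-7

Coplanarity ⇔ det[AB; AC; AD] = 0.
Expanding, this is linear in p: (-300)p + (-2100) = 0.
So p = -7.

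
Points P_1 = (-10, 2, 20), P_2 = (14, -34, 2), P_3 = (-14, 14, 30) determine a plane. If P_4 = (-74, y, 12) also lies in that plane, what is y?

50

Coplanarity requires P_1P_2 · (P_1P_3 × P_1P_4) = 0.
P_1P_2 = (24, -36, -18), P_1P_3 = (-4, 12, 10); the triple product is linear in y with coefficient -168 and constant term 8400.
Setting it to zero: y = 50.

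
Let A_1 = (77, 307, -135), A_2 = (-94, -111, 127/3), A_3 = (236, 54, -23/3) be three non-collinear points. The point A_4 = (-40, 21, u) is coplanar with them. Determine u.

The plane through A_1, A_2, A_3 has equation −8360x + 49970y + 109725z = -115805.
Substituting A_4: (109725)u + (1383770) = -115805, so u = -41/3.

-41/3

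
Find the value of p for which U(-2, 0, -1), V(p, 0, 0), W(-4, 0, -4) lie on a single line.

-4/3

Collinearity requires UV × UW = 0; each component is linear in p.
The y-component gives (3)p + (4) = 0, so p = -4/3.
The remaining components then also vanish.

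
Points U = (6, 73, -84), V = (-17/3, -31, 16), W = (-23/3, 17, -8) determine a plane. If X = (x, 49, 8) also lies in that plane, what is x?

-59/3

The plane through U, V, W has equation −2304x − 480y − 768z = 15648.
Substituting X: (-2304)x + (-29664) = 15648, so x = -59/3.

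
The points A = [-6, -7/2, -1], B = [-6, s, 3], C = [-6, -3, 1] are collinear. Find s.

Collinearity requires AB × AC = 0; each component is linear in s.
The x-component gives (2)s + (5) = 0, so s = -5/2.
The remaining components then also vanish.

-5/2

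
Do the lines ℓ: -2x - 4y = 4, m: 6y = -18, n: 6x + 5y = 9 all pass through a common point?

Intersecting ℓ and m: solving the 2×2 system gives (x, y) = (4, -3).
Substitute into n: (6)(4) + (5)(-3) = 9.
This equals 9, so (4, -3) lies on all three lines and they are concurrent.

Yes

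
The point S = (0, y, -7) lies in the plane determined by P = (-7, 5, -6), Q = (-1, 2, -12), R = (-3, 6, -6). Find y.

6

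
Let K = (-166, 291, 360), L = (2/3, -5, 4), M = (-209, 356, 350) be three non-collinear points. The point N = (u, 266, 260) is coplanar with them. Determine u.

The plane through K, L, M has equation 26100x + (50924/3)y − (5684/3)z = -75052.
Substituting N: (26100)u + (4022648) = -75052, so u = -157.

-157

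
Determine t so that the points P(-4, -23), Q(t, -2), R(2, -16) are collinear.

14

The three points are collinear iff det[PQ; PR] = 0.
This determinant is linear in t: (7)t + (-98) = 0, so t = 14.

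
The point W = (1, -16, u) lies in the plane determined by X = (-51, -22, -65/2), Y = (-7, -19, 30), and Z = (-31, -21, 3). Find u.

-13/2

A normal to the plane is n = XY × XZ = (44, -312, -16).
W lies in the plane iff n · XW = 0.
This gives (-16)u + (-104) = 0, so u = -13/2.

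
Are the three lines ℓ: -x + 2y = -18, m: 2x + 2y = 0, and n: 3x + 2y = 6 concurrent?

Intersecting ℓ and m: solving the 2×2 system gives (x, y) = (6, -6).
Substitute into n: (3)(6) + (2)(-6) = 6.
This equals 6, so (6, -6) lies on all three lines and they are concurrent.

Yes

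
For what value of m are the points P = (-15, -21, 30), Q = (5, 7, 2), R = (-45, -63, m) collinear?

Direction PQ = (20, 28, -28). From the x-coordinate of R, the parameter along the line is τ = (-45 − (-15))/20 = -3/2.
Then m = 30 + (-3/2)·(-28) = 72.

72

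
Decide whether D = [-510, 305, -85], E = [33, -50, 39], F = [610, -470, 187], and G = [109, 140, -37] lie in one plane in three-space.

The four points are coplanar iff the 3×3 determinant with rows DE, DF, DG is zero.
Rows: (543, -355, 124), (1120, -775, 272), (619, -165, 48).
Expanding along the first row: (543)(7680) − (-355)(-114608) + (124)(294925) = 55100.
Nonzero ⇒ not coplanar.

No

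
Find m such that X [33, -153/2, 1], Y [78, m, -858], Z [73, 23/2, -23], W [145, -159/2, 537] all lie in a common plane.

733/2

Normal to plane XZW: n = (47096, -24128, -9976); plane equation n·P = 3389984.
Requiring n·Y = 3389984: (-24128)m + (12232896) = 3389984.
So m = 733/2.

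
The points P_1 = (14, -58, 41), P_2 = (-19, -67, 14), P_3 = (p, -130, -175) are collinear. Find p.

-250

Collinearity requires P_1P_2 × P_1P_3 = 0; each component is linear in p.
The y-component gives (-27)p + (-6750) = 0, so p = -250.
The remaining components then also vanish.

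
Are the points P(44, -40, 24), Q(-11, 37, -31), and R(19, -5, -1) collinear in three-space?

Yes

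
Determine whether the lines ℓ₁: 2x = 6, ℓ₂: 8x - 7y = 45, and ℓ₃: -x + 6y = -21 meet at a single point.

Yes

The three lines meet at one point iff the augmented coefficient matrix [aᵢ bᵢ cᵢ] has rank < 3, i.e. its determinant vanishes.
Here the determinant is 0.
It vanishes, so the lines are concurrent at (3, -3).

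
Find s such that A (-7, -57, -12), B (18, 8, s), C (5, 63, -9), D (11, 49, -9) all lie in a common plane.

-19/2

The points are coplanar iff AB · (AC × AD) = 0.
Expanding, this is linear in s: (-888)s + (-8436) = 0.
So s = -19/2.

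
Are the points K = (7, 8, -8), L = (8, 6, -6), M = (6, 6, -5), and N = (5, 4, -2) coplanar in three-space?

Yes

The four points are coplanar iff the 3×3 determinant with rows KL, KM, KN is zero.
Rows: (1, -2, 2), (-1, -2, 3), (-2, -4, 6).
Expanding along the first row: (1)(0) − (-2)(0) + (2)(0) = 0.
Zero determinant ⇒ coplanar.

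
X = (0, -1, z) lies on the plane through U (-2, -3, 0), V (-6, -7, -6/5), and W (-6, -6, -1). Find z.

3/5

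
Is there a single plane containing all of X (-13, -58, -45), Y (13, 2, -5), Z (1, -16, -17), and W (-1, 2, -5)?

Yes

With X as base: XY = (26, 60, 40), XZ = (14, 42, 28), XW = (12, 60, 40).
XZ × XW = (0, -224, 336).
XY · (XZ × XW) = 0.
The scalar triple product vanishes, so the four points are coplanar.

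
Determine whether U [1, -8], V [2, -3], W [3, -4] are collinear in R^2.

No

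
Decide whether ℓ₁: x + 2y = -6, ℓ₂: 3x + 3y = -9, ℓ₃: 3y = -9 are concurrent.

Yes

Intersecting ℓ₁ and ℓ₂: solving the 2×2 system gives (x, y) = (0, -3).
Substitute into ℓ₃: (0)(0) + (3)(-3) = -9.
This equals -9, so (0, -3) lies on all three lines and they are concurrent.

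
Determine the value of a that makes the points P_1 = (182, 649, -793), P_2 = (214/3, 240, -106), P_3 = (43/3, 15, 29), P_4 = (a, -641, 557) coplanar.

Normal to plane P_1P_2P_3: n = (99360, -24219, 1587); plane equation n·P = 1106898.
Requiring n·P_4 = 1106898: (99360)a + (16408338) = 1106898.
So a = -154.

-154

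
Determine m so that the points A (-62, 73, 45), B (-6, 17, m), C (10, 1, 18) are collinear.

24

Collinearity requires AB × AC = 0; each component is linear in m.
The x-component gives (72)m + (-1728) = 0, so m = 24.
The remaining components then also vanish.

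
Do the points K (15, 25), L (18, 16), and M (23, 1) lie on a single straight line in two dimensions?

KL = (3, -9), KM = (8, -24).
det[KL; KM] = (3)(-24) − (-9)(8) = 0.
The determinant is zero, so the points are collinear.

Yes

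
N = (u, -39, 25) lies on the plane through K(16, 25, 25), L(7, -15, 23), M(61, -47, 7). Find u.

-12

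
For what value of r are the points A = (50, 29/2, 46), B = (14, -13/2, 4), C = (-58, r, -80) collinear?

-97/2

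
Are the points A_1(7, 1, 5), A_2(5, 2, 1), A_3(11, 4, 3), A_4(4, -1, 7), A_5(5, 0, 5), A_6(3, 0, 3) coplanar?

No

The plane through A_1, A_2, A_3 has normal n = A_1A_2 × A_1A_3 = (10, -20, -10) and equation n·P = 0.
Checking the remaining points: n·A_4 = -10, n·A_5 = 0, n·A_6 = 0.
Since n·A_4 = -10 ≠ 0, A_4 is off the plane and the points are not all coplanar.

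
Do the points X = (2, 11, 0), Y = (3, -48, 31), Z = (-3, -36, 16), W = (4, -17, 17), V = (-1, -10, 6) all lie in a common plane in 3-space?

Yes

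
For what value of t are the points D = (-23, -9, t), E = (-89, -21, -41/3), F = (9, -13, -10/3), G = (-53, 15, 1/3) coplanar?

The points are coplanar iff DE · (DF × DG) = 0.
Expanding, this is linear in t: (-3240)t + (-15120) = 0.
So t = -14/3.

-14/3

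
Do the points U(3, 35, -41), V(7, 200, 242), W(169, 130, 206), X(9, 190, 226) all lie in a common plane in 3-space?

With U as base: UV = (4, 165, 283), UW = (166, 95, 247), UX = (6, 155, 267).
UW × UX = (-12920, -42840, 25160).
UV · (UW × UX) = 0.
The scalar triple product vanishes, so the four points are coplanar.

Yes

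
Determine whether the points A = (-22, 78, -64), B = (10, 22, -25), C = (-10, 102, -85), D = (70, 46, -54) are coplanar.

A normal to the plane through A, B, C is n = AB × AC = (240, 1140, 1440).
The plane has equation n·P = -8520. For D: n·D = -8520.
Equal, so D lies in the plane and all four are coplanar.

Yes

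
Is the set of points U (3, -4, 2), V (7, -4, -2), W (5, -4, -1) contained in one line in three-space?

No

UV = (4, 0, -4), UW = (2, 0, -3).
Comparing components 3 and 1: (-4)(2) − (4)(-3) = 4 ≠ 0, so UV and UW are not parallel and the points are not collinear.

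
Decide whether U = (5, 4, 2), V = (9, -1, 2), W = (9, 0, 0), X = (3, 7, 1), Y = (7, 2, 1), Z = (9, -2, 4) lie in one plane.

Yes

The plane through U, V, W has normal n = UV × UW = (10, 8, 4) and equation n·P = 90.
Checking the remaining points: n·X = 90, n·Y = 90, n·Z = 90.
All equal 90, so all 6 points lie in one plane.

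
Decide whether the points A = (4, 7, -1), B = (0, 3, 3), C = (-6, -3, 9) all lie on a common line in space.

AB = (-4, -4, 4), AC = (-10, -10, 10).
AB × AC = (0, 0, 0).
The cross product vanishes, so the three points are collinear.

Yes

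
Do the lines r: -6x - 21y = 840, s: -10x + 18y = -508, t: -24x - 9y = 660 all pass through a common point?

Yes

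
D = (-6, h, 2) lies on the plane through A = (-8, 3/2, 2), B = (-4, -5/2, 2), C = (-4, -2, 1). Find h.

-1/2

Coplanarity requires AB · (AC × AD) = 0.
AB = (4, -4, 0), AC = (4, -7/2, -1); the triple product is linear in h with coefficient 4 and constant term 2.
Setting it to zero: h = -1/2.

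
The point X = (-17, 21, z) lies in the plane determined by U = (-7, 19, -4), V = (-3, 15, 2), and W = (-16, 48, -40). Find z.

A normal to the plane is n = UV × UW = (-30, 90, 80).
X lies in the plane iff n · UX = 0.
This gives (80)z + (800) = 0, so z = -10.

-10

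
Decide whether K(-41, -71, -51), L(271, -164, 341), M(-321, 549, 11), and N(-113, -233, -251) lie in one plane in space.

A normal to the plane through K, L, M is n = KL × KM = (-248806, -129104, 167400).
The plane has equation n·P = 10830030. For N: n·N = 16178910.
16178910 ≠ 10830030, so N is off the plane.

No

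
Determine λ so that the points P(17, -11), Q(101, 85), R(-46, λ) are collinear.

-83

Collinearity: (R − P) must be parallel to (Q − P) = (84, 96).
Cross-multiplying the components: (λ − (-11))·(84) = (-63)·(96).
Solving gives λ = -83.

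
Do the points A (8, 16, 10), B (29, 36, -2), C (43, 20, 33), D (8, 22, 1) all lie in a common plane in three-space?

No

With A as base: AB = (21, 20, -12), AC = (35, 4, 23), AD = (0, 6, -9).
AC × AD = (-174, 315, 210).
AB · (AC × AD) = 126.
Since 126 ≠ 0, the four points are not coplanar.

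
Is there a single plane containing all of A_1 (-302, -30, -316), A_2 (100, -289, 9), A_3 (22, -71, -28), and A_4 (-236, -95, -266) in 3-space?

No

With A_1 as base: A_1A_2 = (402, -259, 325), A_1A_3 = (324, -41, 288), A_1A_4 = (66, -65, 50).
A_1A_3 × A_1A_4 = (16670, 2808, -18354).
A_1A_2 · (A_1A_3 × A_1A_4) = 9018.
Since 9018 ≠ 0, the four points are not coplanar.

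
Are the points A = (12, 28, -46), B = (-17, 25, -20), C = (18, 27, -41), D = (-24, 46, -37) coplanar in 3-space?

With A as base: AB = (-29, -3, 26), AC = (6, -1, 5), AD = (-36, 18, 9).
AC × AD = (-99, -234, 72).
AB · (AC × AD) = 5445.
Since 5445 ≠ 0, the four points are not coplanar.

No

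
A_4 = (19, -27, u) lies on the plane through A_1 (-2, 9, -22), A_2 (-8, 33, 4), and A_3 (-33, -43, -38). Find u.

A normal to the plane is n = A_1A_2 × A_1A_3 = (968, -902, 1056).
A_4 lies in the plane iff n · A_1A_4 = 0.
This gives (1056)u + (76032) = 0, so u = -72.

-72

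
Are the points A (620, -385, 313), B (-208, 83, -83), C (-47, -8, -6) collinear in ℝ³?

Yes

AB = (-828, 468, -396), AC = (-667, 377, -319).
AB × AC = (0, 0, 0).
The cross product vanishes, so the three points are collinear.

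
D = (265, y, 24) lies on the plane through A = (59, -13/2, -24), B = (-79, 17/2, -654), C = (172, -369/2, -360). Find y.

-405/2

A normal to the plane is n = AB × AC = (-117180, -117558, 22869).
D lies in the plane iff n · AD = 0.
This gives (-117558)y + (-23805495) = 0, so y = -405/2.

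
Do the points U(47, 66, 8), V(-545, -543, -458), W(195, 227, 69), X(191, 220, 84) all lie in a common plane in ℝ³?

No

With U as base: UV = (-592, -609, -466), UW = (148, 161, 61), UX = (144, 154, 76).
UW × UX = (2842, -2464, -392).
UV · (UW × UX) = 784.
Since 784 ≠ 0, the four points are not coplanar.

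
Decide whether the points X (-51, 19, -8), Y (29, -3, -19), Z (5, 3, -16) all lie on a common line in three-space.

XY = (80, -22, -11), XZ = (56, -16, -8).
Comparing components 3 and 1: (-11)(56) − (80)(-8) = 24 ≠ 0, so XY and XZ are not parallel and the points are not collinear.

No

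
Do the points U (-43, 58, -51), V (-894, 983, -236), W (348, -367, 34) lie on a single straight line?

UV = (-851, 925, -185), UW = (391, -425, 85).
Each component of UW is -17/37 times the corresponding component of UV, so UW = -17/37·UV and the points are collinear.

Yes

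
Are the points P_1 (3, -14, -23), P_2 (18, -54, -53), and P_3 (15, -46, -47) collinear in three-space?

Yes

P_1P_2 = (15, -40, -30), P_1P_3 = (12, -32, -24).
P_1P_2 × P_1P_3 = (0, 0, 0).
The cross product vanishes, so the three points are collinear.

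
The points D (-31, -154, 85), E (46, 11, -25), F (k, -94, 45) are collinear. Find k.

-3

Direction DE = (77, 165, -110). From the y-coordinate of F, the parameter along the line is τ = (-94 − (-154))/165 = 4/11.
Then k = (-31) + 4/11·(77) = -3.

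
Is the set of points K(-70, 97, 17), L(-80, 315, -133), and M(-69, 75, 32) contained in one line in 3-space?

KL = (-10, 218, -150), KM = (1, -22, 15).
Comparing components 2 and 3: (218)(15) − (-150)(-22) = -30 ≠ 0, so KL and KM are not parallel and the points are not collinear.

No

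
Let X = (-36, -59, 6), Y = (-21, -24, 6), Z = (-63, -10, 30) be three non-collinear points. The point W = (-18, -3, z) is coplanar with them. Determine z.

The plane through X, Y, Z has equation 840x − 360y + 1680z = 1080.
Substituting W: (1680)z + (-14040) = 1080, so z = 9.

9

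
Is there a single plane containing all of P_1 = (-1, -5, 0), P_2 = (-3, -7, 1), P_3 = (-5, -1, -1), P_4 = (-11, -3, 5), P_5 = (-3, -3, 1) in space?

The plane through P_1, P_2, P_3 has normal n = P_1P_2 × P_1P_3 = (-2, -6, -16) and equation n·P = 32.
Checking the remaining points: n·P_4 = -40, n·P_5 = 8.
Since n·P_4 = -40 ≠ 32, P_4 is off the plane and the points are not all coplanar.

No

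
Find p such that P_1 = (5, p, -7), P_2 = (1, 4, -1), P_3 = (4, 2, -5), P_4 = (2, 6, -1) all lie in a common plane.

Coplanarity ⇔ det[P_1P_2; P_1P_3; P_1P_4] = 0.
Expanding, this is linear in p: (4)p + (0) = 0.
So p = 0.

0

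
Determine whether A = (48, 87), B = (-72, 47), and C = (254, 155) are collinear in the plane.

AB = (-120, -40), AC = (206, 68).
Twice the signed area of △ABC is (-120)(68) − (-40)(206) = 80.
The area is nonzero, so the three points are not collinear.

No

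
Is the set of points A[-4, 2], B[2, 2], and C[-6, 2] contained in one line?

Yes

AB = (6, 0), AC = (-2, 0).
Checking proportionality: AC = -1/3·AB, so the vectors are parallel and the points are collinear.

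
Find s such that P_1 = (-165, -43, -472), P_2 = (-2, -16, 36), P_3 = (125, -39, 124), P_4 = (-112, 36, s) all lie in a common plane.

Normal to plane P_1P_2P_3: n = (14060, 50172, -7178); plane equation n·P = -1089280.
Requiring n·P_4 = -1089280: (-7178)s + (231472) = -1089280.
So s = 184.

184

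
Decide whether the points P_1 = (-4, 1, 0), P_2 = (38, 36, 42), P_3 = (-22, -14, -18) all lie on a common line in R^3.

Yes

P_1P_2 = (42, 35, 42), P_1P_3 = (-18, -15, -18).
Each component of P_1P_3 is -3/7 times the corresponding component of P_1P_2, so P_1P_3 = -3/7·P_1P_2 and the points are collinear.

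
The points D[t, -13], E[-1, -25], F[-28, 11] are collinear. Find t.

The three points are collinear iff det[DE; DF] = 0.
This determinant is linear in t: (-36)t + (-360) = 0, so t = -10.

-10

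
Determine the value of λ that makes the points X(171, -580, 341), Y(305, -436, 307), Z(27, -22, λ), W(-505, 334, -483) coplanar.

Normal to plane XYW: n = (-87580, 133400, 219820); plane equation n·P = -17389560.
Requiring n·Z = -17389560: (219820)λ + (-5299460) = -17389560.
So λ = -55.

-55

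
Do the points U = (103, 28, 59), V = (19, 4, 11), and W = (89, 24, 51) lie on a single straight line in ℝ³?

Yes

UV = (-84, -24, -48), UW = (-14, -4, -8).
UV × UW = (0, 0, 0).
The cross product vanishes, so the three points are collinear.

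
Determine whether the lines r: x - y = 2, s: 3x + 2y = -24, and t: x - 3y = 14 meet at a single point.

Yes

Intersecting r and s: solving the 2×2 system gives (x, y) = (-4, -6).
Substitute into t: (1)(-4) + (-3)(-6) = 14.
This equals 14, so (-4, -6) lies on all three lines and they are concurrent.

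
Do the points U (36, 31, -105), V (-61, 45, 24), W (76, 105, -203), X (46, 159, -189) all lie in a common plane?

No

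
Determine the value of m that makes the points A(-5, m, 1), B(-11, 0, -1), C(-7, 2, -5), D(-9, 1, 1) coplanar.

3

The points are coplanar iff AB · (AC × AD) = 0.
Expanding, this is linear in m: (16)m + (-48) = 0.
So m = 3.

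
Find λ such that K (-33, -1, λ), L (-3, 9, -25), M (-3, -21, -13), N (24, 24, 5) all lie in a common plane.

The points are coplanar iff KL · (KM × KN) = 0.
Expanding, this is linear in λ: (-810)λ + (-49410) = 0.
So λ = -61.

-61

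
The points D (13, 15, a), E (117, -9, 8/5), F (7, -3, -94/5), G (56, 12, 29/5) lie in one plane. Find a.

Coplanarity ⇔ det[DE; DF; DG] = 0.
Expanding, this is linear in a: (1944)a + (15552/5) = 0.
So a = -8/5.

-8/5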